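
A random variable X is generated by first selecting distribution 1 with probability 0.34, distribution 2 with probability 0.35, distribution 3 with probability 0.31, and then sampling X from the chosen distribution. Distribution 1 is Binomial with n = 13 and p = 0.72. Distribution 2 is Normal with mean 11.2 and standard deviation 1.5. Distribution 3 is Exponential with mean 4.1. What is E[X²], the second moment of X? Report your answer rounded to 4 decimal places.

For each component E[X²] = Var + (mean)², giving 1: 90.2304; 2: 127.69; 3: 33.62.
Overall E[X²] = 0.34·90.2304 + 0.35·127.69 + 0.31·33.62 = 85.792.

85.7920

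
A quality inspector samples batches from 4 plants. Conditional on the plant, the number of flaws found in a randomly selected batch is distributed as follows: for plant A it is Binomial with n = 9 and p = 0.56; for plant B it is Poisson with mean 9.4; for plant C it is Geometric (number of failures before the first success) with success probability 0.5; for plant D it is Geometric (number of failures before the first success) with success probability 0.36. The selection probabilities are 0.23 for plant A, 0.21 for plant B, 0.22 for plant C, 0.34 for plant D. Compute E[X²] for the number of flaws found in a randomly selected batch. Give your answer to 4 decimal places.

For each component E[X²] = Var + (mean)², giving A: 27.6192; B: 97.76; C: 3; D: 8.09877.
Overall E[X²] = 0.23·27.6192 + 0.21·97.76 + 0.22·3 + 0.34·8.09877 = 30.2956.

30.2956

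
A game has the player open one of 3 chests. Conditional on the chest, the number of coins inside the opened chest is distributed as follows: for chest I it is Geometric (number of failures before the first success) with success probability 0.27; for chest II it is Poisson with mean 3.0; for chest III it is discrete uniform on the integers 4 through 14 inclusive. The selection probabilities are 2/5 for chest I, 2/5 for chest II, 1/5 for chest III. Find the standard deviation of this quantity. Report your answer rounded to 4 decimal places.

Per component, I: μ=2.7037, E[X²]=17.3237; II: μ=3, E[X²]=12; III: μ=9, E[X²]=91.
E[X] = 0.4·2.7037 + 0.4·3 + 0.2·9 = 4.08148.
E[X²] = 0.4·17.3237 + 0.4·12 + 0.2·91 = 29.9295.
Var(X) = E[X²] − (E[X])² = 29.9295 − 16.6585 = 13.271.
SD(X) = √13.271 = 3.64294.

3.6429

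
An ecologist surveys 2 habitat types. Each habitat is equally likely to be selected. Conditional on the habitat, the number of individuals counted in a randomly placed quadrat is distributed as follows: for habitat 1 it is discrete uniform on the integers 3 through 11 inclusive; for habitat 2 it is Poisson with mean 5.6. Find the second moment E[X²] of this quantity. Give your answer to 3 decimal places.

For each component E[X²] = Var + (mean)², giving 1: 55.6667; 2: 36.96.
Overall E[X²] = 0.5·55.6667 + 0.5·36.96 = 46.3133.

46.313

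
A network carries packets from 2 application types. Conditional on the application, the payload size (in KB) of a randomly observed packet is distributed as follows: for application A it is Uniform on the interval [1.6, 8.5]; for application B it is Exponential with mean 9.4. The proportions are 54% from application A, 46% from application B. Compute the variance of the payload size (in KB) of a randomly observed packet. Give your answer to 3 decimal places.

Per component, A: μ=5.05, E[X²]=29.47; B: μ=9.4, E[X²]=176.72.
E[X] = 0.54·5.05 + 0.46·9.4 = 7.051.
E[X²] = 0.54·29.47 + 0.46·176.72 = 97.205.
Var(X) = E[X²] − (E[X])² = 97.205 − 49.7166 = 47.4884.

47.488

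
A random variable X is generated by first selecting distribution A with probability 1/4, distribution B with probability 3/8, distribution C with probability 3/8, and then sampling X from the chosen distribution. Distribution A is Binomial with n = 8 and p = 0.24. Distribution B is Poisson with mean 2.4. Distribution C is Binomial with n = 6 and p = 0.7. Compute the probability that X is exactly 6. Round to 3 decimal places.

Conditional on each component, P(X = 6): A: 0.00309067; B: 0.0240784; C: 0.117649.
By total probability, P(X = 6) = 0.25·0.00309067 + 0.375·0.0240784 + 0.375·0.117649 = 0.0539205.

0.054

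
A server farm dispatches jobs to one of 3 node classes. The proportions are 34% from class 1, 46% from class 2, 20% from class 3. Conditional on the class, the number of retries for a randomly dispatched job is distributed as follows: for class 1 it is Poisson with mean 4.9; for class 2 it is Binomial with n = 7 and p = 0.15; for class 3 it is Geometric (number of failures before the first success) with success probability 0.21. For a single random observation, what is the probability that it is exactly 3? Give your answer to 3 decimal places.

Conditional on each class, P(X = 3): 1: 0.146014; 2: 0.061662; 3: 0.103538.
By total probability, P(X = 3) = 0.34·0.146014 + 0.46·0.061662 + 0.2·0.103538 = 0.0987169.

0.099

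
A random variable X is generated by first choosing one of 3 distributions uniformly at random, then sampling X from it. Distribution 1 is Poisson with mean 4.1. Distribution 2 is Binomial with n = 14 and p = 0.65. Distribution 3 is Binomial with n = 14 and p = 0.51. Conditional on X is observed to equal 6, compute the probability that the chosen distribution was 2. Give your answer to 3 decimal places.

Likelihoods P(X=6 | ·): 1: 0.109336; 2: 0.0510011; 3: 0.175608.
Posterior ∝ prior × likelihood. Numerator for 2: 0.333333·0.0510011 = 0.0170004.
Normalizing constant: 0.333333·0.109336 + 0.333333·0.0510011 + 0.333333·0.175608 = 0.111982.
P(2 | observation) = 0.0170004 / 0.111982 = 0.151814.

0.152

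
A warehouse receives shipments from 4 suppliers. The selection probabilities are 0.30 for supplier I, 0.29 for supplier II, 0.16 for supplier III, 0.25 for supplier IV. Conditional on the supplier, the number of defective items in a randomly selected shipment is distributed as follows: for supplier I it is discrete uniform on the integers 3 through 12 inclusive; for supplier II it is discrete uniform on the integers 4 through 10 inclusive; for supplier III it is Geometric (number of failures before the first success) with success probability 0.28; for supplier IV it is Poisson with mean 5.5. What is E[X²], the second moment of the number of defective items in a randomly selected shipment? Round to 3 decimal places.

46.185

For each component E[X²] = Var + (mean)², giving I: 64.5; II: 53; III: 15.7959; IV: 35.75.
Overall E[X²] = 0.3·64.5 + 0.29·53 + 0.16·15.7959 + 0.25·35.75 = 46.1848.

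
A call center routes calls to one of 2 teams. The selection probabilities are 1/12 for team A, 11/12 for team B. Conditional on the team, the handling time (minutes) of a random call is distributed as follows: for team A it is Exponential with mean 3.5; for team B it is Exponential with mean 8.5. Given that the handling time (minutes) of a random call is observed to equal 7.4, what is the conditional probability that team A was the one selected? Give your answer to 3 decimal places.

0.060

Likelihoods f(7.4 | ·): A: 0.0344913; B: 0.0492594.
Posterior ∝ prior × likelihood. Numerator for A: 0.0833333·0.0344913 = 0.00287427.
Normalizing constant: 0.0833333·0.0344913 + 0.916667·0.0492594 = 0.0480288.
P(A | observation) = 0.00287427 / 0.0480288 = 0.0598448.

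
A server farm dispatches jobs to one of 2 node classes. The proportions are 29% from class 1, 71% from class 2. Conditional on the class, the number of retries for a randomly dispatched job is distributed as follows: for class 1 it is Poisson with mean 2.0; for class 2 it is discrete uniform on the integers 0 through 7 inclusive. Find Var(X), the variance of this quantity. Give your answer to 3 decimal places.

Per component, 1: μ=2, E[X²]=6; 2: μ=3.5, E[X²]=17.5.
E[X] = 0.29·2 + 0.71·3.5 = 3.065.
E[X²] = 0.29·6 + 0.71·17.5 = 14.165.
Var(X) = E[X²] − (E[X])² = 14.165 − 9.39423 = 4.77077.

4.771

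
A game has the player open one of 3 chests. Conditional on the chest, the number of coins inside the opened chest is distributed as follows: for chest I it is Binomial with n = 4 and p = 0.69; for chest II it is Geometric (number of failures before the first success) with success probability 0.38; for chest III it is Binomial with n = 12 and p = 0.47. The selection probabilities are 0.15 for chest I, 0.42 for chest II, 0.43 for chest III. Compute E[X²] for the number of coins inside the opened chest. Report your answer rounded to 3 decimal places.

19.156

For each component E[X²] = Var + (mean)², giving I: 8.4732; II: 6.95568; III: 34.7988.
Overall E[X²] = 0.15·8.4732 + 0.42·6.95568 + 0.43·34.7988 = 19.1558.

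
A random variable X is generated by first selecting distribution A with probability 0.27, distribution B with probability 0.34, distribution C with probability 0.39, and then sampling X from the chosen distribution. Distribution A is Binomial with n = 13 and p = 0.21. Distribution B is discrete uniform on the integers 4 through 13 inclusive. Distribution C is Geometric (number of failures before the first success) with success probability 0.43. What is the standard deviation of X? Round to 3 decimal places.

Per component, A: μ=2.73, E[X²]=9.6096; B: μ=8.5, E[X²]=80.5; C: μ=1.32558, E[X²]=4.83991.
E[X] = 0.27·2.73 + 0.34·8.5 + 0.39·1.32558 = 4.14408.
E[X²] = 0.27·9.6096 + 0.34·80.5 + 0.39·4.83991 = 31.8522.
Var(X) = E[X²] − (E[X])² = 31.8522 − 17.1734 = 14.6788.
SD(X) = √14.6788 = 3.83129.

3.831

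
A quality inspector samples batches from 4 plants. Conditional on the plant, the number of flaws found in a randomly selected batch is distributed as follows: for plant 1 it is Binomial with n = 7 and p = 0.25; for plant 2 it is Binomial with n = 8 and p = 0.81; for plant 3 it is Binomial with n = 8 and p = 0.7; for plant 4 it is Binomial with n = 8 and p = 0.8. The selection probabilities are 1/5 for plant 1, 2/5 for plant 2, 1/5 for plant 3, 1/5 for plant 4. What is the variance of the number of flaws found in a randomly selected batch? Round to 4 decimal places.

4.6827

Per component, 1: μ=1.75, E[X²]=4.375; 2: μ=6.48, E[X²]=43.2216; 3: μ=5.6, E[X²]=33.04; 4: μ=6.4, E[X²]=42.24.
E[X] = 0.2·1.75 + 0.4·6.48 + 0.2·5.6 + 0.2·6.4 = 5.342.
E[X²] = 0.2·4.375 + 0.4·43.2216 + 0.2·33.04 + 0.2·42.24 = 33.2196.
Var(X) = E[X²] − (E[X])² = 33.2196 − 28.537 = 4.68268.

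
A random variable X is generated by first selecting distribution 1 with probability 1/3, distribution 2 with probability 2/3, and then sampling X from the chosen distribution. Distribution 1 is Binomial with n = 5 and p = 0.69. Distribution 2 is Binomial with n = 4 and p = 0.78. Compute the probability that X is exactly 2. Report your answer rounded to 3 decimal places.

Conditional on each component, P(X = 2): 1: 0.141835; 2: 0.176679.
By total probability, P(X = 2) = 0.333333·0.141835 + 0.666667·0.176679 = 0.165065.

0.165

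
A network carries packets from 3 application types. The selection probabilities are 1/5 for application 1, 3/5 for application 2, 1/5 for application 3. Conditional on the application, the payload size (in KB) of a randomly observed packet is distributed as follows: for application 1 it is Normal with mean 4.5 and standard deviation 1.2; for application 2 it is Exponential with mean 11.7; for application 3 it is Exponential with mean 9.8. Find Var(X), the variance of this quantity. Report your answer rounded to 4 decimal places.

Per component, 1: μ=4.5, E[X²]=21.69; 2: μ=11.7, E[X²]=273.78; 3: μ=9.8, E[X²]=192.08.
E[X] = 0.2·4.5 + 0.6·11.7 + 0.2·9.8 = 9.88.
E[X²] = 0.2·21.69 + 0.6·273.78 + 0.2·192.08 = 207.022.
Var(X) = E[X²] − (E[X])² = 207.022 − 97.6144 = 109.408.

109.4076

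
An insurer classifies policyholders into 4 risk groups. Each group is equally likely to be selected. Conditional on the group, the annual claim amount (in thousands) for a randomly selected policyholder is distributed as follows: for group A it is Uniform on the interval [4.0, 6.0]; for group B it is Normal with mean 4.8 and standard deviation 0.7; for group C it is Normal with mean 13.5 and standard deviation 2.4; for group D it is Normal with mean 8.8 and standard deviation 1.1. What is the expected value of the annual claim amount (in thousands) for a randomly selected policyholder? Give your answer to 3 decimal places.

Component means — A: 5; B: 4.8; C: 13.5; D: 8.8.
E[X] = 0.25·5 + 0.25·4.8 + 0.25·13.5 + 0.25·8.8 = 8.025.

8.025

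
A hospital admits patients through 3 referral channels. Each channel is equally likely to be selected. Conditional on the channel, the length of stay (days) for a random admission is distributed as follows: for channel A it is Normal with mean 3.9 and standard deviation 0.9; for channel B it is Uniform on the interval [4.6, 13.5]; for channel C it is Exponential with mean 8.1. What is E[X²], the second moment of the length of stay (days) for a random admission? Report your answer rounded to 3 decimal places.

For each component E[X²] = Var + (mean)², giving A: 16.02; B: 88.5033; C: 131.22.
Overall E[X²] = 0.333333·16.02 + 0.333333·88.5033 + 0.333333·131.22 = 78.5811.

78.581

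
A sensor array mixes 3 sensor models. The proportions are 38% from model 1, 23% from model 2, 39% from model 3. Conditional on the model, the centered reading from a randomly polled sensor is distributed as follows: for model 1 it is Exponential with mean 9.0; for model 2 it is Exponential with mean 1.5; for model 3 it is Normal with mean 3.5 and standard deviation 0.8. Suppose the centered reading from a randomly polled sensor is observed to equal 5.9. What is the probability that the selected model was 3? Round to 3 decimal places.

Likelihoods f(5.9 | ·): 1: 0.0576837; 2: 0.0130522; 3: 0.00553981.
Posterior ∝ prior × likelihood. Numerator for 3: 0.39·0.00553981 = 0.00216053.
Normalizing constant: 0.38·0.0576837 + 0.23·0.0130522 + 0.39·0.00553981 = 0.0270823.
P(3 | observation) = 0.00216053 / 0.0270823 = 0.0797762.

0.080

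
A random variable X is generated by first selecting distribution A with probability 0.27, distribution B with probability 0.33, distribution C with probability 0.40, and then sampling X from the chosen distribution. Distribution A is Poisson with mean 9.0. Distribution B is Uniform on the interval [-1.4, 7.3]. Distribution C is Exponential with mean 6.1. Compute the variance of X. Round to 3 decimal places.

24.875

Per component, A: μ=9, E[X²]=90; B: μ=2.95, E[X²]=15.01; C: μ=6.1, E[X²]=74.42.
E[X] = 0.27·9 + 0.33·2.95 + 0.4·6.1 = 5.8435.
E[X²] = 0.27·90 + 0.33·15.01 + 0.4·74.42 = 59.0213.
Var(X) = E[X²] − (E[X])² = 59.0213 − 34.1465 = 24.8748.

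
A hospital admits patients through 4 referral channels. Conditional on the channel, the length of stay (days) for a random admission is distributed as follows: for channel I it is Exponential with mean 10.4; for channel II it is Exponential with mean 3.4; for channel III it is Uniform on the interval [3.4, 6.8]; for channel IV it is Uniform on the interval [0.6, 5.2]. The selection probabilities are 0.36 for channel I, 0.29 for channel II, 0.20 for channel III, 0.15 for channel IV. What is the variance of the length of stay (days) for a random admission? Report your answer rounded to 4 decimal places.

Per component, I: μ=10.4, E[X²]=216.32; II: μ=3.4, E[X²]=23.12; III: μ=5.1, E[X²]=26.9733; IV: μ=2.9, E[X²]=10.1733.
E[X] = 0.36·10.4 + 0.29·3.4 + 0.2·5.1 + 0.15·2.9 = 6.185.
E[X²] = 0.36·216.32 + 0.29·23.12 + 0.2·26.9733 + 0.15·10.1733 = 91.5007.
Var(X) = E[X²] − (E[X])² = 91.5007 − 38.2542 = 53.2464.

53.2464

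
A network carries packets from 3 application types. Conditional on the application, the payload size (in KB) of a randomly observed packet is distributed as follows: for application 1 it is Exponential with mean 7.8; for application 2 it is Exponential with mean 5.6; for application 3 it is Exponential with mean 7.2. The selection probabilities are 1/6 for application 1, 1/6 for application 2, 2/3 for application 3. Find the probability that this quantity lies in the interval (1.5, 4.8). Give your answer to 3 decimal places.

Conditional on each application, P(1.5 < X < 4.8): 1: 0.28462; 2: 0.340644; 3: 0.298519.
By total probability, P(1.5 < X < 4.8) = 0.166667·0.28462 + 0.166667·0.340644 + 0.666667·0.298519 = 0.303224.

0.303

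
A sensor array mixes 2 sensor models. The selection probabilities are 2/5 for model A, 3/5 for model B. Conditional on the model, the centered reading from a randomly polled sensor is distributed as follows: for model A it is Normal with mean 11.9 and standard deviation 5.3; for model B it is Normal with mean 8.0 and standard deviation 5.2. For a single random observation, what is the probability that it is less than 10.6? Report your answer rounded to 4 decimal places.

Conditional on each model, P(X < 10.6): A: 0.403119; B: 0.691462.
By total probability, P(X < 10.6) = 0.4·0.403119 + 0.6·0.691462 = 0.576125.

0.5761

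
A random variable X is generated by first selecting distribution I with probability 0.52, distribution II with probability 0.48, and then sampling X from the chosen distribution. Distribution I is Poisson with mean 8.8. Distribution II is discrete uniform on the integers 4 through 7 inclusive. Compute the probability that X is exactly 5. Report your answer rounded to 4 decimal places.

Conditional on each component, P(X = 5): I: 0.0662889; II: 0.25.
By total probability, P(X = 5) = 0.52·0.0662889 + 0.48·0.25 = 0.15447.

0.1545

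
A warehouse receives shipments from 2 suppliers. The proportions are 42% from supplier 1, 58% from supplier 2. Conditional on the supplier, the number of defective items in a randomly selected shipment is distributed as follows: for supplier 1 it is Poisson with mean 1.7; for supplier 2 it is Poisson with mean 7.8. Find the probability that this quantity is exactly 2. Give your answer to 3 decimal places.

Conditional on each supplier, P(X = 2): 1: 0.263978; 2: 0.0124641.
By total probability, P(X = 2) = 0.42·0.263978 + 0.58·0.0124641 = 0.1181.

0.118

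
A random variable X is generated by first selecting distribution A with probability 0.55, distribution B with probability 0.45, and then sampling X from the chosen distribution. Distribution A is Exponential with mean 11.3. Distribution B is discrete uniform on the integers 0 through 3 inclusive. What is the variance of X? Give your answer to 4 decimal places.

Per component, A: μ=11.3, E[X²]=255.38; B: μ=1.5, E[X²]=3.5.
E[X] = 0.55·11.3 + 0.45·1.5 = 6.89.
E[X²] = 0.55·255.38 + 0.45·3.5 = 142.034.
Var(X) = E[X²] − (E[X])² = 142.034 − 47.4721 = 94.5619.

94.5619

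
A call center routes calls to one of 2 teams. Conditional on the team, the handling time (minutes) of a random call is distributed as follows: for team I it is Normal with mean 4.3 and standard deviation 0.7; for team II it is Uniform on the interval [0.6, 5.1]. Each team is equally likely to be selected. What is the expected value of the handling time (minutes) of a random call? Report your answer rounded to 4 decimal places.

Component means — I: 4.3; II: 2.85.
E[X] = 0.5·4.3 + 0.5·2.85 = 3.575.

3.5750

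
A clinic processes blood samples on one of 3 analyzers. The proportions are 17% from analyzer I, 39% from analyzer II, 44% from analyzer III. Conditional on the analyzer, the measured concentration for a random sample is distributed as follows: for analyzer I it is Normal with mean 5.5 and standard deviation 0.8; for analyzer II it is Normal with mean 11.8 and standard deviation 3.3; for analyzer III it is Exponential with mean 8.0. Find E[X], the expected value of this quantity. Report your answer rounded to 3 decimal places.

Component means — I: 5.5; II: 11.8; III: 8.
E[X] = 0.17·5.5 + 0.39·11.8 + 0.44·8 = 9.057.

9.057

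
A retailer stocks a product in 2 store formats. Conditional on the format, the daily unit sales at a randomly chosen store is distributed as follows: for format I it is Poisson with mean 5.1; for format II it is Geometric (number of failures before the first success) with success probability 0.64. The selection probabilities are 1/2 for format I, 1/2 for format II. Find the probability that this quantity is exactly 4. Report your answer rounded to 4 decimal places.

0.0913

Conditional on each format, P(X = 4): I: 0.171857; II: 0.0107495.
By total probability, P(X = 4) = 0.5·0.171857 + 0.5·0.0107495 = 0.0913033.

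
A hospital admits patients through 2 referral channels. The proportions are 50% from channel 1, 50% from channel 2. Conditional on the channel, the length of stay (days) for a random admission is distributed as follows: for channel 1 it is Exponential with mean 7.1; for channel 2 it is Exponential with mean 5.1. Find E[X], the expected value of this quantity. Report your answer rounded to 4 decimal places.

Component means — 1: 7.1; 2: 5.1.
E[X] = 0.5·7.1 + 0.5·5.1 = 6.1.

6.1000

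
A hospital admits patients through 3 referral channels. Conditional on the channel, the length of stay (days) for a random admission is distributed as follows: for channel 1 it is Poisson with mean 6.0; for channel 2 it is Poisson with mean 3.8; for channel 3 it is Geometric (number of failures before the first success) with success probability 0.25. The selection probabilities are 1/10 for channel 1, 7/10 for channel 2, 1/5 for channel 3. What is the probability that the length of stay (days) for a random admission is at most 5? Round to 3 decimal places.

0.780

Conditional on each channel, P(X ≤ 5): 1: 0.44568; 2: 0.815556; 3: 0.822021.
By total probability, P(X ≤ 5) = 0.1·0.44568 + 0.7·0.815556 + 0.2·0.822021 = 0.779862.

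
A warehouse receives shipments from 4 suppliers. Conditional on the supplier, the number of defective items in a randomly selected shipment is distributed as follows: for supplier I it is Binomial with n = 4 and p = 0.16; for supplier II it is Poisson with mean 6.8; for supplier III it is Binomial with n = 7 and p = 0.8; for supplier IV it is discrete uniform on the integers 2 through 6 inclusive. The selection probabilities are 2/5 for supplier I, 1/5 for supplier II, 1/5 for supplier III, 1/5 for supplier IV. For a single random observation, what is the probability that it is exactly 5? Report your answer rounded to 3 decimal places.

0.122

Conditional on each supplier, P(X = 5): I: 0; II: 0.134946; III: 0.275251; IV: 0.2.
By total probability, P(X = 5) = 0.4·0 + 0.2·0.134946 + 0.2·0.275251 + 0.2·0.2 = 0.122039.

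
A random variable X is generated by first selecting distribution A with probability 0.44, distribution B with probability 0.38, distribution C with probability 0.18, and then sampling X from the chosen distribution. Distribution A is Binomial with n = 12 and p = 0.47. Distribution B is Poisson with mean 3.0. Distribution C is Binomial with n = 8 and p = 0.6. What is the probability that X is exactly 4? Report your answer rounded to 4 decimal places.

Conditional on each component, P(X = 4): A: 0.150385; B: 0.168031; C: 0.232243.
By total probability, P(X = 4) = 0.44·0.150385 + 0.38·0.168031 + 0.18·0.232243 = 0.171825.

0.1718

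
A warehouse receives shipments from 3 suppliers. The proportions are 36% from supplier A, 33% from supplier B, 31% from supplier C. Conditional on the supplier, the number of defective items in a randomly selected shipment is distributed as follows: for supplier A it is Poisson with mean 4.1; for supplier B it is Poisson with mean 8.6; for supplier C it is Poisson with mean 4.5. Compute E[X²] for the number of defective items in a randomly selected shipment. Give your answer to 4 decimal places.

For each component E[X²] = Var + (mean)², giving A: 20.91; B: 82.56; C: 24.75.
Overall E[X²] = 0.36·20.91 + 0.33·82.56 + 0.31·24.75 = 42.4449.

42.4449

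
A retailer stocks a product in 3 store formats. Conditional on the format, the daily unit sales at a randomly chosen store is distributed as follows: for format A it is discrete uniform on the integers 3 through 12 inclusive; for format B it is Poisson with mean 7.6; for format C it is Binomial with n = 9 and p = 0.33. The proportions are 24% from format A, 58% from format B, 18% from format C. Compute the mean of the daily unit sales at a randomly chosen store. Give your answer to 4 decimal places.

6.7426

Component means — A: 7.5; B: 7.6; C: 2.97.
E[X] = 0.24·7.5 + 0.58·7.6 + 0.18·2.97 = 6.7426.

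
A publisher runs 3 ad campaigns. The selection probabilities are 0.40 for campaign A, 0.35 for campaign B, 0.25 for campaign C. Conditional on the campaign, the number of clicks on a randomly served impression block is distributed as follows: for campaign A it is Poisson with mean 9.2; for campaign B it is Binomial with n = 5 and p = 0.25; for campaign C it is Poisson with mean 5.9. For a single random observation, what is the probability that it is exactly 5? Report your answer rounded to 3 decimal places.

Conditional on each campaign, P(X = 5): A: 0.0554943; B: 0.000976562; C: 0.163208.
By total probability, P(X = 5) = 0.4·0.0554943 + 0.35·0.000976562 + 0.25·0.163208 = 0.0633415.

0.063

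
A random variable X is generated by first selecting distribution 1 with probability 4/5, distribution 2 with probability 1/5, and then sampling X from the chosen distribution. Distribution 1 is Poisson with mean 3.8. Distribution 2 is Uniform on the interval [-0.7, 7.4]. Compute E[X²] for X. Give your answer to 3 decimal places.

17.930

For each component E[X²] = Var + (mean)², giving 1: 18.24; 2: 16.69.
Overall E[X²] = 0.8·18.24 + 0.2·16.69 = 17.93.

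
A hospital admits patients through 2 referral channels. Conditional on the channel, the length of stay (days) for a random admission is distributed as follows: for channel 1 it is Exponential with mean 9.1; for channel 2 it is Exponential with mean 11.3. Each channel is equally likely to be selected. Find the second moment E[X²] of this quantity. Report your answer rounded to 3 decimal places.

210.500

For each component E[X²] = Var + (mean)², giving 1: 165.62; 2: 255.38.
Overall E[X²] = 0.5·165.62 + 0.5·255.38 = 210.5.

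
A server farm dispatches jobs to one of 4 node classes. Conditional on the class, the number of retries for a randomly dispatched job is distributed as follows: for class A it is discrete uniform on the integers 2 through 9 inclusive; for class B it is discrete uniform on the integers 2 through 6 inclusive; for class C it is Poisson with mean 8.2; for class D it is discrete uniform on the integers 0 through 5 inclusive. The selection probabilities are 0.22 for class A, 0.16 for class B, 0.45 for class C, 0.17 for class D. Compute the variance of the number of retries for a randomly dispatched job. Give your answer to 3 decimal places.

10.615

Per component, A: μ=5.5, E[X²]=35.5; B: μ=4, E[X²]=18; C: μ=8.2, E[X²]=75.44; D: μ=2.5, E[X²]=9.16667.
E[X] = 0.22·5.5 + 0.16·4 + 0.45·8.2 + 0.17·2.5 = 5.965.
E[X²] = 0.22·35.5 + 0.16·18 + 0.45·75.44 + 0.17·9.16667 = 46.1963.
Var(X) = E[X²] − (E[X])² = 46.1963 − 35.5812 = 10.6151.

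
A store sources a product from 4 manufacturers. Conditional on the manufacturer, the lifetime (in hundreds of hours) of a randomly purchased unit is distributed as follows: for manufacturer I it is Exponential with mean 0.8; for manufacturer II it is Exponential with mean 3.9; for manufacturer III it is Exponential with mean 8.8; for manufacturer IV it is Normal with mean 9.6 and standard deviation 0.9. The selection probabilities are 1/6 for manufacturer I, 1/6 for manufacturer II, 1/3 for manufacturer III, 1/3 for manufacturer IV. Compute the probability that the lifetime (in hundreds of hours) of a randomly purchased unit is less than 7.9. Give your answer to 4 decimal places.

Conditional on each manufacturer, P(X < 7.9): I: 0.999949; II: 0.868091; III: 0.592505; IV: 0.0294534.
By total probability, P(X < 7.9) = 0.166667·0.999949 + 0.166667·0.868091 + 0.333333·0.592505 + 0.333333·0.0294534 = 0.518659.

0.5187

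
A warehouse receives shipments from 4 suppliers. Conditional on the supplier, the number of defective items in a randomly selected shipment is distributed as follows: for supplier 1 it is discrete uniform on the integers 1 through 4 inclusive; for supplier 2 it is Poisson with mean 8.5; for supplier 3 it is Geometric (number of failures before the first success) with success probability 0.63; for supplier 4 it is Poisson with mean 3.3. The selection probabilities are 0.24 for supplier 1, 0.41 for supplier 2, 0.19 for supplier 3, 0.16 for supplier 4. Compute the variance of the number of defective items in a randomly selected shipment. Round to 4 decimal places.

15.0988

Per component, 1: μ=2.5, E[X²]=7.5; 2: μ=8.5, E[X²]=80.75; 3: μ=0.587302, E[X²]=1.27715; 4: μ=3.3, E[X²]=14.19.
E[X] = 0.24·2.5 + 0.41·8.5 + 0.19·0.587302 + 0.16·3.3 = 4.72459.
E[X²] = 0.24·7.5 + 0.41·80.75 + 0.19·1.27715 + 0.16·14.19 = 37.4206.
Var(X) = E[X²] − (E[X])² = 37.4206 − 22.3217 = 15.0988.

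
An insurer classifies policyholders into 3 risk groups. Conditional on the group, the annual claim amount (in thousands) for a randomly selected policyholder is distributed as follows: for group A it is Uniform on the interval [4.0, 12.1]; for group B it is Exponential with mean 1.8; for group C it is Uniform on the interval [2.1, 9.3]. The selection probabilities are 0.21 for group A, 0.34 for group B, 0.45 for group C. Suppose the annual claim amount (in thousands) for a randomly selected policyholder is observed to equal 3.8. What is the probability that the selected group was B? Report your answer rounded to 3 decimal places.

0.268

Likelihoods f(3.8 | ·): A: 0; B: 0.0672796; C: 0.138889.
Posterior ∝ prior × likelihood. Numerator for B: 0.34·0.0672796 = 0.0228751.
Normalizing constant: 0.21·0 + 0.34·0.0672796 + 0.45·0.138889 = 0.0853751.
P(B | observation) = 0.0228751 / 0.0853751 = 0.267936.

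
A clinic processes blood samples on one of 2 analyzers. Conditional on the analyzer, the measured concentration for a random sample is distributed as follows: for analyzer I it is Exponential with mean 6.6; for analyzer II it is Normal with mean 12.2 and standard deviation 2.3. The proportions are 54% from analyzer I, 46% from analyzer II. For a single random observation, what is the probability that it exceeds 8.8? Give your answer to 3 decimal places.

Conditional on each analyzer, P(X > 8.8): I: 0.263597; II: 0.930331.
By total probability, P(X > 8.8) = 0.54·0.263597 + 0.46·0.930331 = 0.570295.

0.570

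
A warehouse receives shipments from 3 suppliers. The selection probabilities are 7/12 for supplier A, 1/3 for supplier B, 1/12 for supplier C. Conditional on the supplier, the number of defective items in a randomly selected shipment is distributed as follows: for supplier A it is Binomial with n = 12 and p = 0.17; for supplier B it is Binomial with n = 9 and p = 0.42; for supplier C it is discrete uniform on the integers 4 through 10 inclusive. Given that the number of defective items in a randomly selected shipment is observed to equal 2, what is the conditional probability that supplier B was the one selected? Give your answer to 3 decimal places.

Likelihoods P(X=2 | ·): A: 0.295953; B: 0.140216; C: 0.
Posterior ∝ prior × likelihood. Numerator for B: 0.333333·0.140216 = 0.0467386.
Normalizing constant: 0.583333·0.295953 + 0.333333·0.140216 + 0.0833333·0 = 0.219378.
P(B | observation) = 0.0467386 / 0.219378 = 0.213051.

0.213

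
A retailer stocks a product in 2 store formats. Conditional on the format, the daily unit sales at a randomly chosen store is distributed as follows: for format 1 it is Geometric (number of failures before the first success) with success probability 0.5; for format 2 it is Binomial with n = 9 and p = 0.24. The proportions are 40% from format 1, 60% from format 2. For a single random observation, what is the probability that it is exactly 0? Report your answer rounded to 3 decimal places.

0.251

Conditional on each format, P(X = 0): 1: 0.5; 2: 0.0845906.
By total probability, P(X = 0) = 0.4·0.5 + 0.6·0.0845906 = 0.250754.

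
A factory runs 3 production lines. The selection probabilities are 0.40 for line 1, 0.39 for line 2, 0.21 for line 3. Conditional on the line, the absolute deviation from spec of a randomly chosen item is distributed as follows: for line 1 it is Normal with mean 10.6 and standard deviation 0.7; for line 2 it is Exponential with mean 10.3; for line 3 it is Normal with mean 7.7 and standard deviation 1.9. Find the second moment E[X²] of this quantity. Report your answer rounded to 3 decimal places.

For each component E[X²] = Var + (mean)², giving 1: 112.85; 2: 212.18; 3: 62.9.
Overall E[X²] = 0.4·112.85 + 0.39·212.18 + 0.21·62.9 = 141.099.

141.099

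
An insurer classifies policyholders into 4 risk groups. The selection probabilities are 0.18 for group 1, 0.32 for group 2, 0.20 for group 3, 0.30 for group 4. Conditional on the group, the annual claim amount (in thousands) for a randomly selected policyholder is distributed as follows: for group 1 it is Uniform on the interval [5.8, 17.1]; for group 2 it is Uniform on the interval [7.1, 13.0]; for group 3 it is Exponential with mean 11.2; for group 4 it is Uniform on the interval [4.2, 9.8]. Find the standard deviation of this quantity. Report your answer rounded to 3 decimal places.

5.651

Per component, 1: μ=11.45, E[X²]=141.743; 2: μ=10.05, E[X²]=103.903; 3: μ=11.2, E[X²]=250.88; 4: μ=7, E[X²]=51.6133.
E[X] = 0.18·11.45 + 0.32·10.05 + 0.2·11.2 + 0.3·7 = 9.617.
E[X²] = 0.18·141.743 + 0.32·103.903 + 0.2·250.88 + 0.3·51.6133 = 124.423.
Var(X) = E[X²] − (E[X])² = 124.423 − 92.4867 = 31.9362.
SD(X) = √31.9362 = 5.65121.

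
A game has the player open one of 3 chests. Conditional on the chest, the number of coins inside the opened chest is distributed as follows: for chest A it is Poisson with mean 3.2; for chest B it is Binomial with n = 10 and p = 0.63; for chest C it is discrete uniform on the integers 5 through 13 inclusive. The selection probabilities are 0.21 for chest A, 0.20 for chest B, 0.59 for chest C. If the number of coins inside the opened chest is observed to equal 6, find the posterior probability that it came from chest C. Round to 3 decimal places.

0.514

Likelihoods P(X=6 | ·): A: 0.060789; B: 0.246076; C: 0.111111.
Posterior ∝ prior × likelihood. Numerator for C: 0.59·0.111111 = 0.0655556.
Normalizing constant: 0.21·0.060789 + 0.2·0.246076 + 0.59·0.111111 = 0.127536.
P(C | observation) = 0.0655556 / 0.127536 = 0.514014.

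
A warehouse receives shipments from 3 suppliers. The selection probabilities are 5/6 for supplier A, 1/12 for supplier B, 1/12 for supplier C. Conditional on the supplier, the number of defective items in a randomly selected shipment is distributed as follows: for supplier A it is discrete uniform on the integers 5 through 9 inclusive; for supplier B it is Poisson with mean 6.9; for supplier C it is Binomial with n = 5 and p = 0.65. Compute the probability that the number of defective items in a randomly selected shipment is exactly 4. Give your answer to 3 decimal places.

Conditional on each supplier, P(X = 4): A: 0; B: 0.0951816; C: 0.312386.
By total probability, P(X = 4) = 0.833333·0 + 0.0833333·0.0951816 + 0.0833333·0.312386 = 0.033964.

0.034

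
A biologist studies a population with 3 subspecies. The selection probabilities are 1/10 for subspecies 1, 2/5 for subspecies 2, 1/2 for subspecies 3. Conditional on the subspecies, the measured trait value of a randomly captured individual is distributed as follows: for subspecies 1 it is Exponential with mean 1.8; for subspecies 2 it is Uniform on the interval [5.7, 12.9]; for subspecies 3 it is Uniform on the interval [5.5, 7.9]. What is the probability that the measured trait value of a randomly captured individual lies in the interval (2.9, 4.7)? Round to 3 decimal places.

0.013

Conditional on each subspecies, P(2.9 < X < 4.7): 1: 0.126213; 2: 0; 3: 0.
By total probability, P(2.9 < X < 4.7) = 0.1·0.126213 + 0.4·0 + 0.5·0 = 0.0126213.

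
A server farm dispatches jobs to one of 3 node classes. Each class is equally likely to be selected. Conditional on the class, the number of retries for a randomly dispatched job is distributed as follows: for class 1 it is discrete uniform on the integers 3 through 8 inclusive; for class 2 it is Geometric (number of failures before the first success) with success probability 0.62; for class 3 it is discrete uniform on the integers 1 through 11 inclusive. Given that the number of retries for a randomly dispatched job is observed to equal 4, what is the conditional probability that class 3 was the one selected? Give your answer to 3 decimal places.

Likelihoods P(X=4 | ·): 1: 0.166667; 2: 0.0129278; 3: 0.0909091.
Posterior ∝ prior × likelihood. Numerator for 3: 0.333333·0.0909091 = 0.030303.
Normalizing constant: 0.333333·0.166667 + 0.333333·0.0129278 + 0.333333·0.0909091 = 0.0901679.
P(3 | observation) = 0.030303 / 0.0901679 = 0.336073.

0.336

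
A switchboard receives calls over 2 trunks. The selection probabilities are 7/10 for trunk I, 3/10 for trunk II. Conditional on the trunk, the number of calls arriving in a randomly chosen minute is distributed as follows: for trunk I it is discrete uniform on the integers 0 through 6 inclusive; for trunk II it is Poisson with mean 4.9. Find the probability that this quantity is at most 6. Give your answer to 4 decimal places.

0.9330

Conditional on each trunk, P(X ≤ 6): I: 1; II: 0.776655.
By total probability, P(X ≤ 6) = 0.7·1 + 0.3·0.776655 = 0.932996.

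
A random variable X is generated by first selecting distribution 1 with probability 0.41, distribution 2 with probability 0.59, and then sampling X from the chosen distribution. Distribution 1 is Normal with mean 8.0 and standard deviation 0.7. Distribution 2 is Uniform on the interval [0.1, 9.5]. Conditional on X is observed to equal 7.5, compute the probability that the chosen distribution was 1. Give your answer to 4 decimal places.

Likelihoods f(7.5 | ·): 1: 0.441593; 2: 0.106383.
Posterior ∝ prior × likelihood. Numerator for 1: 0.41·0.441593 = 0.181053.
Normalizing constant: 0.41·0.441593 + 0.59·0.106383 = 0.243819.
P(1 | observation) = 0.181053 / 0.243819 = 0.742572.

0.7426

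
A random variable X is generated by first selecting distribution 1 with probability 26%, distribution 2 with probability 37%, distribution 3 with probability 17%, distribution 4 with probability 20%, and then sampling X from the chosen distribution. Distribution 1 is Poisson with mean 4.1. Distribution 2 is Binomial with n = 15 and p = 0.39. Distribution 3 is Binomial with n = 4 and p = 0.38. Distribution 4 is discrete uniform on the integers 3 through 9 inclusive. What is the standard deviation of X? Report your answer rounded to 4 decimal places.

2.4467

Per component, 1: μ=4.1, E[X²]=20.91; 2: μ=5.85, E[X²]=37.791; 3: μ=1.52, E[X²]=3.2528; 4: μ=6, E[X²]=40.
E[X] = 0.26·4.1 + 0.37·5.85 + 0.17·1.52 + 0.2·6 = 4.6889.
E[X²] = 0.26·20.91 + 0.37·37.791 + 0.17·3.2528 + 0.2·40 = 27.9722.
Var(X) = E[X²] − (E[X])² = 27.9722 − 21.9858 = 5.98646.
SD(X) = √5.98646 = 2.44672.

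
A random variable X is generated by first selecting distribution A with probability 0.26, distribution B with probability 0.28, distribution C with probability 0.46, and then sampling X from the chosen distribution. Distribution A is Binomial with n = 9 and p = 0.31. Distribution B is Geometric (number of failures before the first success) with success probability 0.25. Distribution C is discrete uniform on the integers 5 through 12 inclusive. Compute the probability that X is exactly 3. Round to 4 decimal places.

0.0997

Conditional on each component, P(X = 3): A: 0.270059; B: 0.105469; C: 0.
By total probability, P(X = 3) = 0.26·0.270059 + 0.28·0.105469 + 0.46·0 = 0.0997466.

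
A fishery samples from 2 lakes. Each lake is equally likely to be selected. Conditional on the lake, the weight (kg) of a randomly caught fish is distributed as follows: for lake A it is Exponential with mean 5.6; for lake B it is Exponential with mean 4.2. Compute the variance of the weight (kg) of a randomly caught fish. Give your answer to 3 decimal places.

Per component, A: μ=5.6, E[X²]=62.72; B: μ=4.2, E[X²]=35.28.
E[X] = 0.5·5.6 + 0.5·4.2 = 4.9.
E[X²] = 0.5·62.72 + 0.5·35.28 = 49.
Var(X) = E[X²] − (E[X])² = 49 − 24.01 = 24.99.

24.990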